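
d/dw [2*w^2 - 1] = 4*w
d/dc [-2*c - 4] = -2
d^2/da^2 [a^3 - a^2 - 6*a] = 6*a - 2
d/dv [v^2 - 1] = 2*v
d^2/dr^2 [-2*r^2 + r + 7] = -4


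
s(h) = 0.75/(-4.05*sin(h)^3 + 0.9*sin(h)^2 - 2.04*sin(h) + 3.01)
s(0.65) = 0.62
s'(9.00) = -0.55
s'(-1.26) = 0.04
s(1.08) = -0.86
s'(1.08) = 4.65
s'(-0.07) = 0.17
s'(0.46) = 0.66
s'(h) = 0.75*(12.15*sin(h)^2*cos(h) - 1.8*sin(h)*cos(h) + 2.04*cos(h))/(-4.05*sin(h)^3 + 0.9*sin(h)^2 - 2.04*sin(h) + 3.01)^2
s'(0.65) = 2.21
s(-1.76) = 0.08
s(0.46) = 0.39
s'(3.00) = -0.20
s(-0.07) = 0.24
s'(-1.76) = -0.02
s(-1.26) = 0.08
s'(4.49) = -0.03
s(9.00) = 0.37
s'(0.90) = 12140.25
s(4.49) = 0.08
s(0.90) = 42.56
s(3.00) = 0.27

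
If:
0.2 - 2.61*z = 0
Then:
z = 0.08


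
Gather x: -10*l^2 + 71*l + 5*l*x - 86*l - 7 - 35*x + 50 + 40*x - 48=-10*l^2 - 15*l + x*(5*l + 5) - 5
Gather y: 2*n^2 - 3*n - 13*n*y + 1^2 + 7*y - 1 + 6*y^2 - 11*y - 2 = 2*n^2 - 3*n + 6*y^2 + y*(-13*n - 4) - 2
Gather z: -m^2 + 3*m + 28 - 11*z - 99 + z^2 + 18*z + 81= -m^2 + 3*m + z^2 + 7*z + 10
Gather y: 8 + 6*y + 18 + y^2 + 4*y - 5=y^2 + 10*y + 21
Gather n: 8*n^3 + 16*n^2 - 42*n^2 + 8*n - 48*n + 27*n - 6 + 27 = 8*n^3 - 26*n^2 - 13*n + 21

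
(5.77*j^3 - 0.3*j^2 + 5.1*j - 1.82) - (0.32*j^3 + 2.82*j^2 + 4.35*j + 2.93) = 5.45*j^3 - 3.12*j^2 + 0.75*j - 4.75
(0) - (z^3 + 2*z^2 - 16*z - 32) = -z^3 - 2*z^2 + 16*z + 32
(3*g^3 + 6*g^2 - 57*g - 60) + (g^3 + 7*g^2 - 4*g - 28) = 4*g^3 + 13*g^2 - 61*g - 88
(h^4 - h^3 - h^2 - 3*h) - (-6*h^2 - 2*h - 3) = h^4 - h^3 + 5*h^2 - h + 3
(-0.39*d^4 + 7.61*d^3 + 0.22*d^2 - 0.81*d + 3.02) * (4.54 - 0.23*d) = 0.0897*d^5 - 3.5209*d^4 + 34.4988*d^3 + 1.1851*d^2 - 4.372*d + 13.7108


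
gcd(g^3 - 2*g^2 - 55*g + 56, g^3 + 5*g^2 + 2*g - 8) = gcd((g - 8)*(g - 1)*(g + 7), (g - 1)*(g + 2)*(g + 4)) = g - 1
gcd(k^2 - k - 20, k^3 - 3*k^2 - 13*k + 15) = k - 5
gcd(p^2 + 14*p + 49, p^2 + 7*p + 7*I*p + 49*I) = p + 7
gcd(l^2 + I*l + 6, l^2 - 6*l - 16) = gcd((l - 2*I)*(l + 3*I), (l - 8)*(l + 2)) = 1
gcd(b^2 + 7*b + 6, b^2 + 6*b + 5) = b + 1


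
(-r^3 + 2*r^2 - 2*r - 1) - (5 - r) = -r^3 + 2*r^2 - r - 6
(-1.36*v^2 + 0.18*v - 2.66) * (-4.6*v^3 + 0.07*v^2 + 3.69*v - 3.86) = 6.256*v^5 - 0.9232*v^4 + 7.2302*v^3 + 5.7276*v^2 - 10.5102*v + 10.2676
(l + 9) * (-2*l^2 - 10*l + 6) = -2*l^3 - 28*l^2 - 84*l + 54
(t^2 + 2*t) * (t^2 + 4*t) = t^4 + 6*t^3 + 8*t^2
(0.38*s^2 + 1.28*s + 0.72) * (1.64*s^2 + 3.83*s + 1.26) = 0.6232*s^4 + 3.5546*s^3 + 6.562*s^2 + 4.3704*s + 0.9072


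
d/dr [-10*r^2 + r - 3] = 1 - 20*r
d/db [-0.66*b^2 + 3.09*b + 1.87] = 3.09 - 1.32*b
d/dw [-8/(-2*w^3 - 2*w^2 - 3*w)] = 8*(-6*w^2 - 4*w - 3)/(w^2*(2*w^2 + 2*w + 3)^2)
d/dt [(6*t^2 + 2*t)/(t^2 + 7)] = 2*(-t^2 + 42*t + 7)/(t^4 + 14*t^2 + 49)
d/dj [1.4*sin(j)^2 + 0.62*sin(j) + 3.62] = (2.8*sin(j) + 0.62)*cos(j)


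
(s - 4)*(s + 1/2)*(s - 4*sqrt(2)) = s^3 - 4*sqrt(2)*s^2 - 7*s^2/2 - 2*s + 14*sqrt(2)*s + 8*sqrt(2)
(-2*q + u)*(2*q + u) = -4*q^2 + u^2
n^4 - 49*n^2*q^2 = n^2*(n - 7*q)*(n + 7*q)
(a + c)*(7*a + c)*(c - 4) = 7*a^2*c - 28*a^2 + 8*a*c^2 - 32*a*c + c^3 - 4*c^2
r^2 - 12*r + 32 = (r - 8)*(r - 4)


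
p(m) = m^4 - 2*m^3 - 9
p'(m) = 4*m^3 - 6*m^2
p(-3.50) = 226.81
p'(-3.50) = -245.00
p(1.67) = -10.54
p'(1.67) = 1.90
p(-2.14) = 31.57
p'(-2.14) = -66.68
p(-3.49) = 224.37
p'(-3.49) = -243.11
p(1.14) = -10.27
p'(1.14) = -1.87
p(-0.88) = -7.04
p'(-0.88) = -7.37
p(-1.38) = -0.12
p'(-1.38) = -21.94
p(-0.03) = -9.00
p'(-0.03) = -0.01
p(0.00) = -9.00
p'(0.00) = 0.00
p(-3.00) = 126.00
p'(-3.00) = -162.00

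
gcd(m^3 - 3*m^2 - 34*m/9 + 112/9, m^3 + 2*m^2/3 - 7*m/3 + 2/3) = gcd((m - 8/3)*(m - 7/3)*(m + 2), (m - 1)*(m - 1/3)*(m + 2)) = m + 2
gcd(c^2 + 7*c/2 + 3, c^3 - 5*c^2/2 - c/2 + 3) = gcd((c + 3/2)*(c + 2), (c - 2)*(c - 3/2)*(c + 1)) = 1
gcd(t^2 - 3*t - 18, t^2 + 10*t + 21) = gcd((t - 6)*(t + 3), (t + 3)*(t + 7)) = t + 3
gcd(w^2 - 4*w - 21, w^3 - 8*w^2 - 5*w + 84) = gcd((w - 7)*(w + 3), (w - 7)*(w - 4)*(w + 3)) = w^2 - 4*w - 21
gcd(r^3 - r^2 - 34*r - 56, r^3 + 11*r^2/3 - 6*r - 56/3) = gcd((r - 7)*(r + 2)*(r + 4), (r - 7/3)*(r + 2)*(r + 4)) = r^2 + 6*r + 8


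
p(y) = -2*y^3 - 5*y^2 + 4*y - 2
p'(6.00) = -272.00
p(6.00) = -590.00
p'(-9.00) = -392.00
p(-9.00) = 1015.00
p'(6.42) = -307.50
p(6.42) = -711.62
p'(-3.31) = -28.64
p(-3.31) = 2.51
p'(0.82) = -8.23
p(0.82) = -3.18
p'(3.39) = -98.85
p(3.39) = -123.82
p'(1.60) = -27.36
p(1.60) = -16.59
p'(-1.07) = 7.83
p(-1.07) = -9.55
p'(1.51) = -24.78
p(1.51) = -14.25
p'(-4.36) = -66.46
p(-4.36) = 51.28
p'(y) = -6*y^2 - 10*y + 4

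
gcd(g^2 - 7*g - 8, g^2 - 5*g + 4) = 1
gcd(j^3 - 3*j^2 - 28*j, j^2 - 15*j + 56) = j - 7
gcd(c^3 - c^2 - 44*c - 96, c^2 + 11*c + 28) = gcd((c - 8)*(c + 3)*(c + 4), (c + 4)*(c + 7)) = c + 4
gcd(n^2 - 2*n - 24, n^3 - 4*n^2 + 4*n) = 1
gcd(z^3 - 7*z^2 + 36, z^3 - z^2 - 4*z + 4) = z + 2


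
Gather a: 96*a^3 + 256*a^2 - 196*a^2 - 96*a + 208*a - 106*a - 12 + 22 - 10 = 96*a^3 + 60*a^2 + 6*a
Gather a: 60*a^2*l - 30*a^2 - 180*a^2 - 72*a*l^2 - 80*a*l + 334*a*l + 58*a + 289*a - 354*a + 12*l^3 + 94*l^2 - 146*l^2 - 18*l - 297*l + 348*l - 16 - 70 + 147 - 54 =a^2*(60*l - 210) + a*(-72*l^2 + 254*l - 7) + 12*l^3 - 52*l^2 + 33*l + 7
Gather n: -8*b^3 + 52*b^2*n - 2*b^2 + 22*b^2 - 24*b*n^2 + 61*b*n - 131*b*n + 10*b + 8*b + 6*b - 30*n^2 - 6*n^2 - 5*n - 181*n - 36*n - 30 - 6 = -8*b^3 + 20*b^2 + 24*b + n^2*(-24*b - 36) + n*(52*b^2 - 70*b - 222) - 36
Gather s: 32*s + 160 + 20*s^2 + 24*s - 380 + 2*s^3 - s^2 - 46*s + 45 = 2*s^3 + 19*s^2 + 10*s - 175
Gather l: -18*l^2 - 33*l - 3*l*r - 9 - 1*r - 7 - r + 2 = -18*l^2 + l*(-3*r - 33) - 2*r - 14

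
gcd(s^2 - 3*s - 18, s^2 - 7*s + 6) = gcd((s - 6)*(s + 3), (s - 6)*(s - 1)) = s - 6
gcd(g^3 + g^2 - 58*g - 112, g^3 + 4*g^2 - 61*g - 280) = g^2 - g - 56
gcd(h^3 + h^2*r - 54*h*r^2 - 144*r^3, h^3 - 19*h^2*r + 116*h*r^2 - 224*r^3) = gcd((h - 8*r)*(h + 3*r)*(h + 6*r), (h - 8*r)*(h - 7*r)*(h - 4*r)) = -h + 8*r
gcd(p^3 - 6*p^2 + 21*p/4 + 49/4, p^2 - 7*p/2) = p - 7/2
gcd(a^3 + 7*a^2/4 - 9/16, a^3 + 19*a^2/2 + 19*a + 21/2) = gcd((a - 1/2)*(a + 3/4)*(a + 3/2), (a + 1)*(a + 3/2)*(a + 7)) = a + 3/2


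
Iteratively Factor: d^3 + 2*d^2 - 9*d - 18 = (d + 3)*(d^2 - d - 6) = (d + 2)*(d + 3)*(d - 3)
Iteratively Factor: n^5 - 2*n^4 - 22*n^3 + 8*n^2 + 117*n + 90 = (n + 3)*(n^4 - 5*n^3 - 7*n^2 + 29*n + 30) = (n + 2)*(n + 3)*(n^3 - 7*n^2 + 7*n + 15) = (n - 3)*(n + 2)*(n + 3)*(n^2 - 4*n - 5) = (n - 5)*(n - 3)*(n + 2)*(n + 3)*(n + 1)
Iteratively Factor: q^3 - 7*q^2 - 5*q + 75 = (q + 3)*(q^2 - 10*q + 25) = (q - 5)*(q + 3)*(q - 5)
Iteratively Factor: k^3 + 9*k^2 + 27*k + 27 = (k + 3)*(k^2 + 6*k + 9) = (k + 3)^2*(k + 3)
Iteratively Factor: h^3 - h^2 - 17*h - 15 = (h + 3)*(h^2 - 4*h - 5) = (h + 1)*(h + 3)*(h - 5)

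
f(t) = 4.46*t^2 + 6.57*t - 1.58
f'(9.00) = 86.85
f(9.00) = 418.81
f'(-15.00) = -127.23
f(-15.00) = 903.37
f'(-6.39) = -50.43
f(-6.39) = 138.55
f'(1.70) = 21.73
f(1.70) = 22.48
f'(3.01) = 33.42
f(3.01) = 58.60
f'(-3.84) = -27.68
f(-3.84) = 38.96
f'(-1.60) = -7.70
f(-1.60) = -0.67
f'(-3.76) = -26.97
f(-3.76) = 36.77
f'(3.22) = 35.29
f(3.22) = 65.82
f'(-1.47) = -6.54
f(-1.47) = -1.60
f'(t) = 8.92*t + 6.57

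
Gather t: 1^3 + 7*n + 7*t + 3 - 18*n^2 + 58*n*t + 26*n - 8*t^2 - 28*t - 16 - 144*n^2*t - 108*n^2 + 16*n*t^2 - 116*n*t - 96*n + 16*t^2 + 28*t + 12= -126*n^2 - 63*n + t^2*(16*n + 8) + t*(-144*n^2 - 58*n + 7)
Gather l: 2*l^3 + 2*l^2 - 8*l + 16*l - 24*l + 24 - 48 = 2*l^3 + 2*l^2 - 16*l - 24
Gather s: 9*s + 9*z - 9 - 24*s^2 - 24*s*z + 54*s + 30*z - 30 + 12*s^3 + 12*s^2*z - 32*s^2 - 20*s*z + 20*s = 12*s^3 + s^2*(12*z - 56) + s*(83 - 44*z) + 39*z - 39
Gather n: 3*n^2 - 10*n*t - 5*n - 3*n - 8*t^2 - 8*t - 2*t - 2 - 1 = 3*n^2 + n*(-10*t - 8) - 8*t^2 - 10*t - 3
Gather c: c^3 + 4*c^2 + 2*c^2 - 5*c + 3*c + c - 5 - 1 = c^3 + 6*c^2 - c - 6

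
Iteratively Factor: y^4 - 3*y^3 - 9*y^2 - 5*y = (y - 5)*(y^3 + 2*y^2 + y) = (y - 5)*(y + 1)*(y^2 + y) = (y - 5)*(y + 1)^2*(y)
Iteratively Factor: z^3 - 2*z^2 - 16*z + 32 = (z + 4)*(z^2 - 6*z + 8) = (z - 4)*(z + 4)*(z - 2)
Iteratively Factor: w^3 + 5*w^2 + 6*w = (w + 2)*(w^2 + 3*w) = (w + 2)*(w + 3)*(w)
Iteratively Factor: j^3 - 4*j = (j - 2)*(j^2 + 2*j) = (j - 2)*(j + 2)*(j)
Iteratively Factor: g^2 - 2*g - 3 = (g + 1)*(g - 3)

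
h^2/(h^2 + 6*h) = h/(h + 6)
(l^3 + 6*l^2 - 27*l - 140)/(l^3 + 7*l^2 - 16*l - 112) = (l - 5)/(l - 4)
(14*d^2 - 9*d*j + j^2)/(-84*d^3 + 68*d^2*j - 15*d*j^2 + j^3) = -1/(6*d - j)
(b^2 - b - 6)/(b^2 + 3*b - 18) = (b + 2)/(b + 6)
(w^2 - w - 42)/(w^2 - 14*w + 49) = (w + 6)/(w - 7)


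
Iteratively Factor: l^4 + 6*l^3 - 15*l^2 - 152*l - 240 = (l - 5)*(l^3 + 11*l^2 + 40*l + 48) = (l - 5)*(l + 4)*(l^2 + 7*l + 12) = (l - 5)*(l + 4)^2*(l + 3)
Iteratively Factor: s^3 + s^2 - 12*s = (s - 3)*(s^2 + 4*s) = (s - 3)*(s + 4)*(s)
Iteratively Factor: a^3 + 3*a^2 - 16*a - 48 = (a + 4)*(a^2 - a - 12) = (a - 4)*(a + 4)*(a + 3)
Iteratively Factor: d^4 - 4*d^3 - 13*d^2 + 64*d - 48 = (d - 4)*(d^3 - 13*d + 12) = (d - 4)*(d + 4)*(d^2 - 4*d + 3) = (d - 4)*(d - 3)*(d + 4)*(d - 1)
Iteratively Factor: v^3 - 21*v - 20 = (v + 4)*(v^2 - 4*v - 5) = (v + 1)*(v + 4)*(v - 5)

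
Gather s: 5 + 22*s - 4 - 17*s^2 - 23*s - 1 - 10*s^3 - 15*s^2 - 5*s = -10*s^3 - 32*s^2 - 6*s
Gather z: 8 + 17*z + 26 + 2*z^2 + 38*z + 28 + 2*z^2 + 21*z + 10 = 4*z^2 + 76*z + 72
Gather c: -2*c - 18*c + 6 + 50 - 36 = 20 - 20*c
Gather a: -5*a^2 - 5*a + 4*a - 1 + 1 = -5*a^2 - a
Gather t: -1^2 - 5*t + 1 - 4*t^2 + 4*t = -4*t^2 - t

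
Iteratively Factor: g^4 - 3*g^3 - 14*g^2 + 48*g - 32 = (g + 4)*(g^3 - 7*g^2 + 14*g - 8) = (g - 1)*(g + 4)*(g^2 - 6*g + 8) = (g - 2)*(g - 1)*(g + 4)*(g - 4)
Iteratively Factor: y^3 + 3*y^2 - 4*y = (y)*(y^2 + 3*y - 4) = y*(y + 4)*(y - 1)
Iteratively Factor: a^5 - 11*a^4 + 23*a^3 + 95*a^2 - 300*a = (a - 5)*(a^4 - 6*a^3 - 7*a^2 + 60*a) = (a - 5)^2*(a^3 - a^2 - 12*a) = (a - 5)^2*(a - 4)*(a^2 + 3*a) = (a - 5)^2*(a - 4)*(a + 3)*(a)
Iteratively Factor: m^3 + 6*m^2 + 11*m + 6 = (m + 1)*(m^2 + 5*m + 6) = (m + 1)*(m + 3)*(m + 2)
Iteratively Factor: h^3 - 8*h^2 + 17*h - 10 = (h - 2)*(h^2 - 6*h + 5) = (h - 2)*(h - 1)*(h - 5)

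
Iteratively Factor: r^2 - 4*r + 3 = (r - 1)*(r - 3)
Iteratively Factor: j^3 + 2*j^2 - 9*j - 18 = (j + 3)*(j^2 - j - 6) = (j - 3)*(j + 3)*(j + 2)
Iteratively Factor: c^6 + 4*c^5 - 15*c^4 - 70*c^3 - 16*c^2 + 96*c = (c + 2)*(c^5 + 2*c^4 - 19*c^3 - 32*c^2 + 48*c) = (c + 2)*(c + 3)*(c^4 - c^3 - 16*c^2 + 16*c) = (c + 2)*(c + 3)*(c + 4)*(c^3 - 5*c^2 + 4*c) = c*(c + 2)*(c + 3)*(c + 4)*(c^2 - 5*c + 4) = c*(c - 4)*(c + 2)*(c + 3)*(c + 4)*(c - 1)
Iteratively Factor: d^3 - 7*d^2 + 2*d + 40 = (d + 2)*(d^2 - 9*d + 20) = (d - 5)*(d + 2)*(d - 4)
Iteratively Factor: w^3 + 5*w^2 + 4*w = (w)*(w^2 + 5*w + 4) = w*(w + 4)*(w + 1)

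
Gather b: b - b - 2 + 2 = 0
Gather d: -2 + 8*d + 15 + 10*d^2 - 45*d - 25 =10*d^2 - 37*d - 12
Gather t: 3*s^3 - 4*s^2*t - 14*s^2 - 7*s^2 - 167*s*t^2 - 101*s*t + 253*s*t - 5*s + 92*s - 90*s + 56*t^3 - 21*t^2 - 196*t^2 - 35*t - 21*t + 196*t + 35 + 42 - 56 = 3*s^3 - 21*s^2 - 3*s + 56*t^3 + t^2*(-167*s - 217) + t*(-4*s^2 + 152*s + 140) + 21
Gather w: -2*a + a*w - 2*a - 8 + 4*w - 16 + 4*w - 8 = -4*a + w*(a + 8) - 32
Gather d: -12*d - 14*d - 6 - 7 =-26*d - 13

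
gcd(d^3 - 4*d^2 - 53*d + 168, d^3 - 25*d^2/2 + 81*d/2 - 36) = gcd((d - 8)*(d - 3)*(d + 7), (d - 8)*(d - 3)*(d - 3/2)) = d^2 - 11*d + 24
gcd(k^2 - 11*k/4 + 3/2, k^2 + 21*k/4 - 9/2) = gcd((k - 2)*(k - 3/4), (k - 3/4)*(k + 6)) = k - 3/4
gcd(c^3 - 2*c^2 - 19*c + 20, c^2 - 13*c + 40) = c - 5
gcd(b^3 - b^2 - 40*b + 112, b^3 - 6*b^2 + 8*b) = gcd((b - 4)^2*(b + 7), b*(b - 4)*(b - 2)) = b - 4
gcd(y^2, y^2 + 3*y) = y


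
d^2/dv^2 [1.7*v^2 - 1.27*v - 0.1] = 3.40000000000000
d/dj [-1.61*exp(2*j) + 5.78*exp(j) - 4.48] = (5.78 - 3.22*exp(j))*exp(j)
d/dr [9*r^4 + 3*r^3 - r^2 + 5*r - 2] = 36*r^3 + 9*r^2 - 2*r + 5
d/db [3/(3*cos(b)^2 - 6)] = 4*sin(2*b)/(3 - cos(2*b))^2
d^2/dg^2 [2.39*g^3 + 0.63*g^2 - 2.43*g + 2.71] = 14.34*g + 1.26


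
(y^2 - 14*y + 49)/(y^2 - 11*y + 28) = (y - 7)/(y - 4)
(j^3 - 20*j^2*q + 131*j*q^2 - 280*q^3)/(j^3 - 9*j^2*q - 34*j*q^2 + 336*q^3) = (j - 5*q)/(j + 6*q)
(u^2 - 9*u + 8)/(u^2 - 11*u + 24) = (u - 1)/(u - 3)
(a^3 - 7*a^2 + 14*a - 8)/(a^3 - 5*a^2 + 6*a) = (a^2 - 5*a + 4)/(a*(a - 3))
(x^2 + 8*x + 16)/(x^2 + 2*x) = (x^2 + 8*x + 16)/(x*(x + 2))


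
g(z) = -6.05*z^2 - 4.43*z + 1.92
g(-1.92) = -11.88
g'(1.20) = -18.95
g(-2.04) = -14.22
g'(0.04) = -4.91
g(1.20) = -12.11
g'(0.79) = -13.99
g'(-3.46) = 37.44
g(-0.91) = 0.94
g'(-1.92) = 18.80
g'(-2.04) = 20.25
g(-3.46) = -55.18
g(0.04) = 1.73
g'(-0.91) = 6.58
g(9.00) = -528.00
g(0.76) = -4.94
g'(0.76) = -13.63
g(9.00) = -528.00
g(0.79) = -5.36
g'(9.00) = -113.33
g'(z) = -12.1*z - 4.43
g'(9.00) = -113.33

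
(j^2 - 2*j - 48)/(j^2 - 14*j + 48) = (j + 6)/(j - 6)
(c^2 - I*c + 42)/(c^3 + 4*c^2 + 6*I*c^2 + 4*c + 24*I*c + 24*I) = (c - 7*I)/(c^2 + 4*c + 4)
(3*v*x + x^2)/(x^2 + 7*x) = (3*v + x)/(x + 7)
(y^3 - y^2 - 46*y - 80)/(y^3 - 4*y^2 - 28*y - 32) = (y + 5)/(y + 2)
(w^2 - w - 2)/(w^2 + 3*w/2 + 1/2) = 2*(w - 2)/(2*w + 1)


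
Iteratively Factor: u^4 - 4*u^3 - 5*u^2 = (u - 5)*(u^3 + u^2) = u*(u - 5)*(u^2 + u) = u*(u - 5)*(u + 1)*(u)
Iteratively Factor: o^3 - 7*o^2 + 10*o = (o)*(o^2 - 7*o + 10) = o*(o - 5)*(o - 2)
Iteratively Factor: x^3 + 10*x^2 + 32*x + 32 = (x + 2)*(x^2 + 8*x + 16) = (x + 2)*(x + 4)*(x + 4)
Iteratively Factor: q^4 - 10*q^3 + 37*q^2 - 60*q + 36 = (q - 3)*(q^3 - 7*q^2 + 16*q - 12) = (q - 3)*(q - 2)*(q^2 - 5*q + 6) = (q - 3)*(q - 2)^2*(q - 3)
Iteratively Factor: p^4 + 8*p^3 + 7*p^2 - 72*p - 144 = (p + 4)*(p^3 + 4*p^2 - 9*p - 36) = (p + 4)^2*(p^2 - 9) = (p + 3)*(p + 4)^2*(p - 3)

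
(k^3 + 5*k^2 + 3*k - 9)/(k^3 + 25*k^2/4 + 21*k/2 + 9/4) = 4*(k - 1)/(4*k + 1)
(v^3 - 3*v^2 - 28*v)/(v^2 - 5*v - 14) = v*(v + 4)/(v + 2)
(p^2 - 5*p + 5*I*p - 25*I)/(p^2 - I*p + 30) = (p - 5)/(p - 6*I)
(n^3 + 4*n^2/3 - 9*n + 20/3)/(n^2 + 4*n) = n - 8/3 + 5/(3*n)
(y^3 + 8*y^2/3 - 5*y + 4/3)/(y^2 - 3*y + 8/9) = 3*(y^2 + 3*y - 4)/(3*y - 8)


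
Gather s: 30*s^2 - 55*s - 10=30*s^2 - 55*s - 10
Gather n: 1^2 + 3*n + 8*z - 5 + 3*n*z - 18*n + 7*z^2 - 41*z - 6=n*(3*z - 15) + 7*z^2 - 33*z - 10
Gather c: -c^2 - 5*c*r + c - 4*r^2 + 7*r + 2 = -c^2 + c*(1 - 5*r) - 4*r^2 + 7*r + 2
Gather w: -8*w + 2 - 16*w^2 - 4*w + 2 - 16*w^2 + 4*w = -32*w^2 - 8*w + 4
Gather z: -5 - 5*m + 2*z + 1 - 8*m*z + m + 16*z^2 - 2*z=-8*m*z - 4*m + 16*z^2 - 4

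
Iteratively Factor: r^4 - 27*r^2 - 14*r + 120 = (r - 5)*(r^3 + 5*r^2 - 2*r - 24) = (r - 5)*(r - 2)*(r^2 + 7*r + 12) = (r - 5)*(r - 2)*(r + 4)*(r + 3)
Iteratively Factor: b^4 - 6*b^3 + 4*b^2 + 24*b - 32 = (b - 4)*(b^3 - 2*b^2 - 4*b + 8) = (b - 4)*(b - 2)*(b^2 - 4) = (b - 4)*(b - 2)*(b + 2)*(b - 2)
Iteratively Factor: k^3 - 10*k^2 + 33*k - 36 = (k - 3)*(k^2 - 7*k + 12) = (k - 3)^2*(k - 4)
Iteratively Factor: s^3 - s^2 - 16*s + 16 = (s + 4)*(s^2 - 5*s + 4) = (s - 4)*(s + 4)*(s - 1)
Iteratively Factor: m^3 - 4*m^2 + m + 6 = (m - 3)*(m^2 - m - 2) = (m - 3)*(m - 2)*(m + 1)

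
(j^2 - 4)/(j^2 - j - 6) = (j - 2)/(j - 3)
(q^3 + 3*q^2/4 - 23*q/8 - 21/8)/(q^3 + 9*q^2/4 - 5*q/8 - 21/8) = (4*q^2 - 3*q - 7)/(4*q^2 + 3*q - 7)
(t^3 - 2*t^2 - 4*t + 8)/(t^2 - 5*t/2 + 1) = 2*(t^2 - 4)/(2*t - 1)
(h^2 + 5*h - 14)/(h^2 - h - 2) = (h + 7)/(h + 1)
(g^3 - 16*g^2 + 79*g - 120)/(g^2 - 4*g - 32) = (g^2 - 8*g + 15)/(g + 4)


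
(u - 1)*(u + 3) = u^2 + 2*u - 3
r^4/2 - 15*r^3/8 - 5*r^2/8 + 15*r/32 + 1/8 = (r/2 + 1/4)*(r - 4)*(r - 1/2)*(r + 1/4)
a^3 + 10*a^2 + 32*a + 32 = (a + 2)*(a + 4)^2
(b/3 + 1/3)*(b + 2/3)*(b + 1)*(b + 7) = b^4/3 + 29*b^3/9 + 7*b^2 + 17*b/3 + 14/9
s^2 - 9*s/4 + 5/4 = (s - 5/4)*(s - 1)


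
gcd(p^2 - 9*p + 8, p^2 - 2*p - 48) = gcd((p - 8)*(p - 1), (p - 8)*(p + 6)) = p - 8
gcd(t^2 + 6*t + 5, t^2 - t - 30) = t + 5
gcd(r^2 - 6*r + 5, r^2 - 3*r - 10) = r - 5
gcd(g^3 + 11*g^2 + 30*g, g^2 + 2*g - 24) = g + 6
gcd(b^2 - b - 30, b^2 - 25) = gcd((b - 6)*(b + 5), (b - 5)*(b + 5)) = b + 5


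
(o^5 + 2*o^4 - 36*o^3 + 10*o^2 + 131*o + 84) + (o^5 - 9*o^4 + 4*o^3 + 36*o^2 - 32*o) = 2*o^5 - 7*o^4 - 32*o^3 + 46*o^2 + 99*o + 84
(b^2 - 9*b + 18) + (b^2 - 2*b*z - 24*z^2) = 2*b^2 - 2*b*z - 9*b - 24*z^2 + 18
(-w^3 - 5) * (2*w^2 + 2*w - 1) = -2*w^5 - 2*w^4 + w^3 - 10*w^2 - 10*w + 5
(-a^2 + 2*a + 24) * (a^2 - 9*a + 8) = -a^4 + 11*a^3 - 2*a^2 - 200*a + 192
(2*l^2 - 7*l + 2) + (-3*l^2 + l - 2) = -l^2 - 6*l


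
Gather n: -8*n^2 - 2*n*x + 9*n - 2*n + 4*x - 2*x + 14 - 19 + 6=-8*n^2 + n*(7 - 2*x) + 2*x + 1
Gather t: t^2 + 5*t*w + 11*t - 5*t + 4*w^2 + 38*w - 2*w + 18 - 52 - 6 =t^2 + t*(5*w + 6) + 4*w^2 + 36*w - 40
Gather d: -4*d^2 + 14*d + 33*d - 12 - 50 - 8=-4*d^2 + 47*d - 70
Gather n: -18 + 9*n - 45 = 9*n - 63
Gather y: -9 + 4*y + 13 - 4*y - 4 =0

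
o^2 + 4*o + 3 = (o + 1)*(o + 3)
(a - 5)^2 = a^2 - 10*a + 25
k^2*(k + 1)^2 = k^4 + 2*k^3 + k^2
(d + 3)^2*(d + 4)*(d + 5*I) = d^4 + 10*d^3 + 5*I*d^3 + 33*d^2 + 50*I*d^2 + 36*d + 165*I*d + 180*I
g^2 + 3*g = g*(g + 3)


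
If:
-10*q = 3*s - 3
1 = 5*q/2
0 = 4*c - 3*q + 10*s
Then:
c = 17/15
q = 2/5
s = -1/3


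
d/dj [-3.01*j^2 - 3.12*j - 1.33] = -6.02*j - 3.12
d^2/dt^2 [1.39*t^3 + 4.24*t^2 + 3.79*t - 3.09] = 8.34*t + 8.48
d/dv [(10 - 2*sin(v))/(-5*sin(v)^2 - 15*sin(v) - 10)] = 2*(10*sin(v) + cos(v)^2 + 16)*cos(v)/(5*(sin(v)^2 + 3*sin(v) + 2)^2)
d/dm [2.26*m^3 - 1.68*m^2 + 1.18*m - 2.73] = 6.78*m^2 - 3.36*m + 1.18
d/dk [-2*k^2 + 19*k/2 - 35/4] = 19/2 - 4*k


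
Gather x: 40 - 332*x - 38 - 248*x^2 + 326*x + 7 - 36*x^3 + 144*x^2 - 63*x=-36*x^3 - 104*x^2 - 69*x + 9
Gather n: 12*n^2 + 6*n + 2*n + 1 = 12*n^2 + 8*n + 1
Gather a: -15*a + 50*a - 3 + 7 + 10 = 35*a + 14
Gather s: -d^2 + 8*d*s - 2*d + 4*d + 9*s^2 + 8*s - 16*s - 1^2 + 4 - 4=-d^2 + 2*d + 9*s^2 + s*(8*d - 8) - 1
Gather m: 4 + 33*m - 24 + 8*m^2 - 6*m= 8*m^2 + 27*m - 20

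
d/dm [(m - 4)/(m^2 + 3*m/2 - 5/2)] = 2*(-2*m^2 + 16*m + 7)/(4*m^4 + 12*m^3 - 11*m^2 - 30*m + 25)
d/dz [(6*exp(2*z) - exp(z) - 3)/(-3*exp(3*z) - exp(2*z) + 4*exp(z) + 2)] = (18*exp(4*z) - 6*exp(3*z) - 4*exp(2*z) + 18*exp(z) + 10)*exp(z)/(9*exp(6*z) + 6*exp(5*z) - 23*exp(4*z) - 20*exp(3*z) + 12*exp(2*z) + 16*exp(z) + 4)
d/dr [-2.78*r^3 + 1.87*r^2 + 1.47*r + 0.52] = -8.34*r^2 + 3.74*r + 1.47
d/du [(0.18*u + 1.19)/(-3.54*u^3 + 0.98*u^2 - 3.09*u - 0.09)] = (1.2744*u^3 + 12.4614*u^2 - 2.3324*u + 3.6609)/(12.5316*u^6 - 6.9384*u^5 + 22.8376*u^4 - 5.4192*u^3 + 9.3717*u^2 + 0.5562*u + 0.0081)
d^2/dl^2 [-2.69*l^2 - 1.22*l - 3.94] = -5.38000000000000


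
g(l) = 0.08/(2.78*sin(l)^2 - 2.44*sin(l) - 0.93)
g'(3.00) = -0.09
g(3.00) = -0.07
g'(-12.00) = -0.02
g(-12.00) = -0.06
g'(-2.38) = -0.08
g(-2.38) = 0.04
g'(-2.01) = -0.02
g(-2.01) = 0.02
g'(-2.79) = -5.68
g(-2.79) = 0.33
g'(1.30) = -0.13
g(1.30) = -0.11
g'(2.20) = 0.08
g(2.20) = -0.07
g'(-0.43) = 1.06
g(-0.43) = 0.14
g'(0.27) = 0.04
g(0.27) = -0.06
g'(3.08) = -0.15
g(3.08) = -0.07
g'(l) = 0.08*(-5.56*sin(l)*cos(l) + 2.44*cos(l))/(2.78*sin(l)^2 - 2.44*sin(l) - 0.93)^2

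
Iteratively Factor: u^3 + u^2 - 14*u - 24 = (u + 2)*(u^2 - u - 12) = (u - 4)*(u + 2)*(u + 3)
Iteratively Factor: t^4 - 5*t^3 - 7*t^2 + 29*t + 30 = (t - 5)*(t^3 - 7*t - 6) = (t - 5)*(t + 2)*(t^2 - 2*t - 3) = (t - 5)*(t + 1)*(t + 2)*(t - 3)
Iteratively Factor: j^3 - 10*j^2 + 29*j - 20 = (j - 1)*(j^2 - 9*j + 20) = (j - 5)*(j - 1)*(j - 4)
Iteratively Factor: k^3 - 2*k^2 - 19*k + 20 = (k + 4)*(k^2 - 6*k + 5) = (k - 1)*(k + 4)*(k - 5)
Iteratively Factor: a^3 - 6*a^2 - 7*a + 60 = (a - 5)*(a^2 - a - 12) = (a - 5)*(a - 4)*(a + 3)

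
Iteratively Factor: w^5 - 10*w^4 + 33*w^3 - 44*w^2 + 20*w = (w - 5)*(w^4 - 5*w^3 + 8*w^2 - 4*w) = (w - 5)*(w - 2)*(w^3 - 3*w^2 + 2*w) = w*(w - 5)*(w - 2)*(w^2 - 3*w + 2) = w*(w - 5)*(w - 2)*(w - 1)*(w - 2)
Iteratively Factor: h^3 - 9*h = (h - 3)*(h^2 + 3*h) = h*(h - 3)*(h + 3)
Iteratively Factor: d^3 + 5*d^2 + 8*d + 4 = (d + 1)*(d^2 + 4*d + 4) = (d + 1)*(d + 2)*(d + 2)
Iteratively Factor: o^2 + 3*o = (o + 3)*(o)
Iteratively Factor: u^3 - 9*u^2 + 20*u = (u)*(u^2 - 9*u + 20) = u*(u - 4)*(u - 5)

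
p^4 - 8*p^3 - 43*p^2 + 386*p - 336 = (p - 8)*(p - 6)*(p - 1)*(p + 7)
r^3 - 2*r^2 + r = r*(r - 1)^2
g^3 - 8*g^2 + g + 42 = (g - 7)*(g - 3)*(g + 2)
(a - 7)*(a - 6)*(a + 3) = a^3 - 10*a^2 + 3*a + 126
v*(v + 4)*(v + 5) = v^3 + 9*v^2 + 20*v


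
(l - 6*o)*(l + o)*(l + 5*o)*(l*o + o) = l^4*o + l^3*o - 31*l^2*o^3 - 30*l*o^4 - 31*l*o^3 - 30*o^4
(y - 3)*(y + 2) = y^2 - y - 6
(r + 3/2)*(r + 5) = r^2 + 13*r/2 + 15/2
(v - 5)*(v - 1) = v^2 - 6*v + 5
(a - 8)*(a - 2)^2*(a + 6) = a^4 - 6*a^3 - 36*a^2 + 184*a - 192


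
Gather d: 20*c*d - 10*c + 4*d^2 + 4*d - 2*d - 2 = -10*c + 4*d^2 + d*(20*c + 2) - 2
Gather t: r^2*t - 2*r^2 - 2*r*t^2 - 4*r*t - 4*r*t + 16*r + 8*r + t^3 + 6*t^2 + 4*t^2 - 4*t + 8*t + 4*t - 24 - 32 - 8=-2*r^2 + 24*r + t^3 + t^2*(10 - 2*r) + t*(r^2 - 8*r + 8) - 64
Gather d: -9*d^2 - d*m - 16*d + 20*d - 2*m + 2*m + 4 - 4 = -9*d^2 + d*(4 - m)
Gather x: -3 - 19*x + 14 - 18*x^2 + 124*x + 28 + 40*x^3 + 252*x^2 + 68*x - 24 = 40*x^3 + 234*x^2 + 173*x + 15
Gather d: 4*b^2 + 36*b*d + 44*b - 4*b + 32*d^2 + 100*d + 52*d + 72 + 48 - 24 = 4*b^2 + 40*b + 32*d^2 + d*(36*b + 152) + 96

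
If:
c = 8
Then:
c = 8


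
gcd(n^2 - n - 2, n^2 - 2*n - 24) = 1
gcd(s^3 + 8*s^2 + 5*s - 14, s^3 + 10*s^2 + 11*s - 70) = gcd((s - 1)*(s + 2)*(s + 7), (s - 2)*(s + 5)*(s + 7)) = s + 7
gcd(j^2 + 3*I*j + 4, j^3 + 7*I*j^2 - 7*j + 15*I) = j - I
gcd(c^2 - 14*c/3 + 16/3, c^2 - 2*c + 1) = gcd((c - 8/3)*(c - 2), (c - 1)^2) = 1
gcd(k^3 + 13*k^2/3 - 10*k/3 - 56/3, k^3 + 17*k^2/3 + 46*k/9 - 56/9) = k^2 + 19*k/3 + 28/3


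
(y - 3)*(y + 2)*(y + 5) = y^3 + 4*y^2 - 11*y - 30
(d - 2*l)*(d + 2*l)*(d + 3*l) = d^3 + 3*d^2*l - 4*d*l^2 - 12*l^3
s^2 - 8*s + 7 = (s - 7)*(s - 1)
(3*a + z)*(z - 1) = 3*a*z - 3*a + z^2 - z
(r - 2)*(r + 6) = r^2 + 4*r - 12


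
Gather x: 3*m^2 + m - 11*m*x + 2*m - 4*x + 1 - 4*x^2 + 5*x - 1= 3*m^2 + 3*m - 4*x^2 + x*(1 - 11*m)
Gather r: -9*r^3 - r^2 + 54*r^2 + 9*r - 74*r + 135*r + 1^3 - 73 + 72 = -9*r^3 + 53*r^2 + 70*r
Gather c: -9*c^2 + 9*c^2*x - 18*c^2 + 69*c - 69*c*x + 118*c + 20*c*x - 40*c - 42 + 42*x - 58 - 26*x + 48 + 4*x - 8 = c^2*(9*x - 27) + c*(147 - 49*x) + 20*x - 60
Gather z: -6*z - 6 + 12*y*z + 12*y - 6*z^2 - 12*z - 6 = 12*y - 6*z^2 + z*(12*y - 18) - 12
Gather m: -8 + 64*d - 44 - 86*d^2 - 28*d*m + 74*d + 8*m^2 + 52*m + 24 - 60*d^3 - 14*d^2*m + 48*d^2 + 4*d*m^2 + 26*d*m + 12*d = -60*d^3 - 38*d^2 + 150*d + m^2*(4*d + 8) + m*(-14*d^2 - 2*d + 52) - 28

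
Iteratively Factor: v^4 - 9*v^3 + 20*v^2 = (v - 4)*(v^3 - 5*v^2) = v*(v - 4)*(v^2 - 5*v) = v^2*(v - 4)*(v - 5)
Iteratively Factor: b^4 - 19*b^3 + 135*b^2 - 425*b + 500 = (b - 5)*(b^3 - 14*b^2 + 65*b - 100) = (b - 5)^2*(b^2 - 9*b + 20) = (b - 5)^3*(b - 4)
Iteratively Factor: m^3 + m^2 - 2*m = (m)*(m^2 + m - 2) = m*(m - 1)*(m + 2)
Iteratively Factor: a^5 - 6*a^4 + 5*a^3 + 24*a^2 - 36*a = (a)*(a^4 - 6*a^3 + 5*a^2 + 24*a - 36) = a*(a + 2)*(a^3 - 8*a^2 + 21*a - 18) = a*(a - 3)*(a + 2)*(a^2 - 5*a + 6) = a*(a - 3)^2*(a + 2)*(a - 2)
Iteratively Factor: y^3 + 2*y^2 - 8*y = (y)*(y^2 + 2*y - 8) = y*(y - 2)*(y + 4)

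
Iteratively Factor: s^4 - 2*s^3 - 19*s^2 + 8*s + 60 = (s + 2)*(s^3 - 4*s^2 - 11*s + 30) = (s + 2)*(s + 3)*(s^2 - 7*s + 10) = (s - 2)*(s + 2)*(s + 3)*(s - 5)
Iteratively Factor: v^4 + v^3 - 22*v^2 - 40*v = (v + 2)*(v^3 - v^2 - 20*v) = v*(v + 2)*(v^2 - v - 20) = v*(v + 2)*(v + 4)*(v - 5)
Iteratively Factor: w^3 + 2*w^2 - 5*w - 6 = (w - 2)*(w^2 + 4*w + 3) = (w - 2)*(w + 3)*(w + 1)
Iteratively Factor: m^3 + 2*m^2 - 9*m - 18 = (m + 3)*(m^2 - m - 6) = (m + 2)*(m + 3)*(m - 3)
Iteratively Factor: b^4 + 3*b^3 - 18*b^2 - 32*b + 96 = (b + 4)*(b^3 - b^2 - 14*b + 24) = (b - 2)*(b + 4)*(b^2 + b - 12) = (b - 3)*(b - 2)*(b + 4)*(b + 4)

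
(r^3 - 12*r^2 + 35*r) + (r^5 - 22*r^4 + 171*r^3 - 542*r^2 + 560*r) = r^5 - 22*r^4 + 172*r^3 - 554*r^2 + 595*r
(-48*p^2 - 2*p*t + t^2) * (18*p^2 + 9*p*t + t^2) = -864*p^4 - 468*p^3*t - 48*p^2*t^2 + 7*p*t^3 + t^4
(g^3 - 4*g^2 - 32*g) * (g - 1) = g^4 - 5*g^3 - 28*g^2 + 32*g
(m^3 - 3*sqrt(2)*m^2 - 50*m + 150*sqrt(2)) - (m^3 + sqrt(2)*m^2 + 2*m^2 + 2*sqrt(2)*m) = -4*sqrt(2)*m^2 - 2*m^2 - 50*m - 2*sqrt(2)*m + 150*sqrt(2)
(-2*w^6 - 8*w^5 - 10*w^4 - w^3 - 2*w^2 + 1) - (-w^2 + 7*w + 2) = -2*w^6 - 8*w^5 - 10*w^4 - w^3 - w^2 - 7*w - 1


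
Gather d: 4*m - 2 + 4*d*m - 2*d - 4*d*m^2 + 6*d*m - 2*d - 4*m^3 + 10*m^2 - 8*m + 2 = d*(-4*m^2 + 10*m - 4) - 4*m^3 + 10*m^2 - 4*m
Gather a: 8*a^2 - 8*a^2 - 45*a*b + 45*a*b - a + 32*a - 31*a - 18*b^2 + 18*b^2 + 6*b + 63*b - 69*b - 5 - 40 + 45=0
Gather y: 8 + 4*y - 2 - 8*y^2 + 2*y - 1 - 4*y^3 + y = -4*y^3 - 8*y^2 + 7*y + 5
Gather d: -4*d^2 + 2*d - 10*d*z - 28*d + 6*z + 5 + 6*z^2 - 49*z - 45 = -4*d^2 + d*(-10*z - 26) + 6*z^2 - 43*z - 40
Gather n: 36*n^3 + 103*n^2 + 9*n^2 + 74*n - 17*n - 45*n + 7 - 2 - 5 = 36*n^3 + 112*n^2 + 12*n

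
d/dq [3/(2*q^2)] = -3/q^3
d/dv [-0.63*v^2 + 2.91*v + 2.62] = 2.91 - 1.26*v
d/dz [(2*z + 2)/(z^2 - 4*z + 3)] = 2*(z^2 - 4*z - 2*(z - 2)*(z + 1) + 3)/(z^2 - 4*z + 3)^2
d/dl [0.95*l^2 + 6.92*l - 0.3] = 1.9*l + 6.92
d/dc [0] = 0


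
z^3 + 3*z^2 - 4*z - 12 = (z - 2)*(z + 2)*(z + 3)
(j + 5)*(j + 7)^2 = j^3 + 19*j^2 + 119*j + 245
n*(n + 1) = n^2 + n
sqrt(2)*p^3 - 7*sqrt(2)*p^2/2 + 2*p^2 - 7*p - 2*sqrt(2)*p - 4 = (p - 4)*(p + sqrt(2))*(sqrt(2)*p + sqrt(2)/2)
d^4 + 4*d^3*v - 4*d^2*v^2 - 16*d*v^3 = d*(d - 2*v)*(d + 2*v)*(d + 4*v)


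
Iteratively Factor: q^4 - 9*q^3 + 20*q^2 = (q - 4)*(q^3 - 5*q^2) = q*(q - 4)*(q^2 - 5*q) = q*(q - 5)*(q - 4)*(q)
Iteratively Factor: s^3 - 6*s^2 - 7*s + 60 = (s - 4)*(s^2 - 2*s - 15) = (s - 5)*(s - 4)*(s + 3)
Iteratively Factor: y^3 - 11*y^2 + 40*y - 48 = (y - 3)*(y^2 - 8*y + 16) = (y - 4)*(y - 3)*(y - 4)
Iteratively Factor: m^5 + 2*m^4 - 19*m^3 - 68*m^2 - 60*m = (m + 3)*(m^4 - m^3 - 16*m^2 - 20*m) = (m - 5)*(m + 3)*(m^3 + 4*m^2 + 4*m) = (m - 5)*(m + 2)*(m + 3)*(m^2 + 2*m) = m*(m - 5)*(m + 2)*(m + 3)*(m + 2)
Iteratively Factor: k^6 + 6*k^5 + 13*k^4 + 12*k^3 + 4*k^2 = (k + 1)*(k^5 + 5*k^4 + 8*k^3 + 4*k^2) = (k + 1)^2*(k^4 + 4*k^3 + 4*k^2) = k*(k + 1)^2*(k^3 + 4*k^2 + 4*k) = k*(k + 1)^2*(k + 2)*(k^2 + 2*k) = k^2*(k + 1)^2*(k + 2)*(k + 2)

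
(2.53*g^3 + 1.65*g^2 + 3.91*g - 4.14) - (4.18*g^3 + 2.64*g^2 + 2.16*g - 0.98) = -1.65*g^3 - 0.99*g^2 + 1.75*g - 3.16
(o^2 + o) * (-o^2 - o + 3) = -o^4 - 2*o^3 + 2*o^2 + 3*o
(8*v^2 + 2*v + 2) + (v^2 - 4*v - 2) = 9*v^2 - 2*v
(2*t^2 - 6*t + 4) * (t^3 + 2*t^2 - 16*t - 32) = 2*t^5 - 2*t^4 - 40*t^3 + 40*t^2 + 128*t - 128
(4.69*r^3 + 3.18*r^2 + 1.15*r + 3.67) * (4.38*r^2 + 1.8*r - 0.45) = 20.5422*r^5 + 22.3704*r^4 + 8.6505*r^3 + 16.7136*r^2 + 6.0885*r - 1.6515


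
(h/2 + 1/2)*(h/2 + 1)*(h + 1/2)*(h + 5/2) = h^4/4 + 3*h^3/2 + 49*h^2/16 + 39*h/16 + 5/8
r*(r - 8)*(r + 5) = r^3 - 3*r^2 - 40*r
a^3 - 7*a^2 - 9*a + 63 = (a - 7)*(a - 3)*(a + 3)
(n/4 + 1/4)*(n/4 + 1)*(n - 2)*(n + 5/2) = n^4/16 + 11*n^3/32 + 3*n^2/32 - 23*n/16 - 5/4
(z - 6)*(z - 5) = z^2 - 11*z + 30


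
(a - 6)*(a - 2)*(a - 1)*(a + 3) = a^4 - 6*a^3 - 7*a^2 + 48*a - 36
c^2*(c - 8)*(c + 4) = c^4 - 4*c^3 - 32*c^2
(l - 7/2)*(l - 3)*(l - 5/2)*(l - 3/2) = l^4 - 21*l^3/2 + 161*l^2/4 - 531*l/8 + 315/8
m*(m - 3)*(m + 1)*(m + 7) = m^4 + 5*m^3 - 17*m^2 - 21*m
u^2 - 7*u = u*(u - 7)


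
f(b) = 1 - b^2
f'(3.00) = -6.00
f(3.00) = -8.00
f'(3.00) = -6.00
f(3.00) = -8.00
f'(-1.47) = 2.94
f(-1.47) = -1.16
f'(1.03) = -2.06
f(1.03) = -0.06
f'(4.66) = -9.32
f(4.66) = -20.72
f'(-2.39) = 4.78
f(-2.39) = -4.71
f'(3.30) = -6.60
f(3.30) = -9.89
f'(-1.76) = 3.52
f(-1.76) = -2.10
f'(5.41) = -10.82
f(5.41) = -28.27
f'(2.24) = -4.48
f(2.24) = -4.02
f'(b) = -2*b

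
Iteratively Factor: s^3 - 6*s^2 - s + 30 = (s + 2)*(s^2 - 8*s + 15) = (s - 5)*(s + 2)*(s - 3)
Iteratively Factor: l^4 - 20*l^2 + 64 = (l - 4)*(l^3 + 4*l^2 - 4*l - 16) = (l - 4)*(l + 2)*(l^2 + 2*l - 8) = (l - 4)*(l + 2)*(l + 4)*(l - 2)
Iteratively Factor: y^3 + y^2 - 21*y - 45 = (y - 5)*(y^2 + 6*y + 9) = (y - 5)*(y + 3)*(y + 3)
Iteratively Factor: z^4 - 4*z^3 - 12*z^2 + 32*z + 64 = (z + 2)*(z^3 - 6*z^2 + 32) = (z - 4)*(z + 2)*(z^2 - 2*z - 8) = (z - 4)^2*(z + 2)*(z + 2)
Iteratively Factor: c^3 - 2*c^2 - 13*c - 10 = (c + 1)*(c^2 - 3*c - 10) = (c - 5)*(c + 1)*(c + 2)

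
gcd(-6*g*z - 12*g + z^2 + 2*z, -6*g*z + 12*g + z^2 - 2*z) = -6*g + z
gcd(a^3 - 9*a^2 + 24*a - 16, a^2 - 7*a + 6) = a - 1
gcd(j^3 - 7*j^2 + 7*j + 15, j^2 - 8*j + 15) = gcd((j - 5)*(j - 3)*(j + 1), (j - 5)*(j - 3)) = j^2 - 8*j + 15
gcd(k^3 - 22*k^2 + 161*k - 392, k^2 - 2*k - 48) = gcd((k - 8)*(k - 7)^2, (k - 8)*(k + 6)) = k - 8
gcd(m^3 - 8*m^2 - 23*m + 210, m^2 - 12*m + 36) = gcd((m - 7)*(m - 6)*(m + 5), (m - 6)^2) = m - 6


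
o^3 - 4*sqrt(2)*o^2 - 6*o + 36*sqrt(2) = (o - 3*sqrt(2))^2*(o + 2*sqrt(2))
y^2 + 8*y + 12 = (y + 2)*(y + 6)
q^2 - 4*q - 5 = (q - 5)*(q + 1)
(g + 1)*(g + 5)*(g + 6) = g^3 + 12*g^2 + 41*g + 30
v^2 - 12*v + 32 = (v - 8)*(v - 4)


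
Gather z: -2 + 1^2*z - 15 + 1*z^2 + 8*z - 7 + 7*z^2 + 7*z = 8*z^2 + 16*z - 24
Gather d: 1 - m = 1 - m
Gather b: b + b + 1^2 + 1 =2*b + 2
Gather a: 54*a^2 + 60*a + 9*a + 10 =54*a^2 + 69*a + 10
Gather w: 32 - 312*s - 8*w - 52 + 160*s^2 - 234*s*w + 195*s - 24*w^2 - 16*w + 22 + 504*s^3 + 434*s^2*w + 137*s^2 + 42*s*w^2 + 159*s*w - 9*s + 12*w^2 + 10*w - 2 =504*s^3 + 297*s^2 - 126*s + w^2*(42*s - 12) + w*(434*s^2 - 75*s - 14)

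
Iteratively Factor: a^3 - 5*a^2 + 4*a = (a - 1)*(a^2 - 4*a) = (a - 4)*(a - 1)*(a)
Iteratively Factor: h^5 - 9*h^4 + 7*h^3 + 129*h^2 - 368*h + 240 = (h + 4)*(h^4 - 13*h^3 + 59*h^2 - 107*h + 60) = (h - 1)*(h + 4)*(h^3 - 12*h^2 + 47*h - 60) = (h - 4)*(h - 1)*(h + 4)*(h^2 - 8*h + 15) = (h - 4)*(h - 3)*(h - 1)*(h + 4)*(h - 5)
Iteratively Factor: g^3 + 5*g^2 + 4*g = (g + 4)*(g^2 + g) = (g + 1)*(g + 4)*(g)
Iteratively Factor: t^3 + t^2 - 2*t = (t)*(t^2 + t - 2) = t*(t - 1)*(t + 2)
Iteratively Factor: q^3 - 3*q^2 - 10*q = (q - 5)*(q^2 + 2*q) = q*(q - 5)*(q + 2)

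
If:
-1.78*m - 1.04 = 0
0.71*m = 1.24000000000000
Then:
No Solution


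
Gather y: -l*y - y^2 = -l*y - y^2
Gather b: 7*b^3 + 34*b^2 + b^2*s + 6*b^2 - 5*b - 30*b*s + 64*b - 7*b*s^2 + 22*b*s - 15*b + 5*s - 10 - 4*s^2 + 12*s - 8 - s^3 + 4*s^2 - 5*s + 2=7*b^3 + b^2*(s + 40) + b*(-7*s^2 - 8*s + 44) - s^3 + 12*s - 16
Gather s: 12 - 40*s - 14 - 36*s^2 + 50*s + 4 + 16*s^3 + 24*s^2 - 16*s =16*s^3 - 12*s^2 - 6*s + 2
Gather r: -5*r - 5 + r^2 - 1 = r^2 - 5*r - 6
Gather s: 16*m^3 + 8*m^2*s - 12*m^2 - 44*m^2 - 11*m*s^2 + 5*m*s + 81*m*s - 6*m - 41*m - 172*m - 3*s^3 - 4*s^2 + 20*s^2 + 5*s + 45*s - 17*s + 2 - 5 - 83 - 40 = 16*m^3 - 56*m^2 - 219*m - 3*s^3 + s^2*(16 - 11*m) + s*(8*m^2 + 86*m + 33) - 126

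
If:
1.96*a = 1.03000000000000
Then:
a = 0.53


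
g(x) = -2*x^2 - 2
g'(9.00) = -36.00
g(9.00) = -164.00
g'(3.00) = -12.00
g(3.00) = -20.00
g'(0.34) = -1.36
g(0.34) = -2.23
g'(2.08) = -8.32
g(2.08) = -10.65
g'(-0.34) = 1.36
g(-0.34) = -2.23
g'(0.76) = -3.04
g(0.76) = -3.16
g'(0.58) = -2.32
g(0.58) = -2.67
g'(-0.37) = 1.48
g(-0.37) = -2.27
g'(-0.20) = 0.80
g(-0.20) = -2.08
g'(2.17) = -8.68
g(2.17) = -11.42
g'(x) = -4*x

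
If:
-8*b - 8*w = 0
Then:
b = -w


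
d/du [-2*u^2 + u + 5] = 1 - 4*u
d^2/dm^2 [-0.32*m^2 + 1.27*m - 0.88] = -0.640000000000000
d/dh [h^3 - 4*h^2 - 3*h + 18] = 3*h^2 - 8*h - 3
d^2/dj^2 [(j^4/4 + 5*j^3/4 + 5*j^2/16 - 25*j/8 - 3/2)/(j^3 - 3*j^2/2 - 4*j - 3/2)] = 15*(2*j^3 + 3*j^2 + 12*j - 5)/(4*(j^6 - 6*j^5 + 3*j^4 + 28*j^3 - 9*j^2 - 54*j - 27))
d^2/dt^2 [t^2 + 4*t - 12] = 2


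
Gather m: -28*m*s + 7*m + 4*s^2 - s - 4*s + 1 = m*(7 - 28*s) + 4*s^2 - 5*s + 1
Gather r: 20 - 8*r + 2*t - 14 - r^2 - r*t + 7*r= -r^2 + r*(-t - 1) + 2*t + 6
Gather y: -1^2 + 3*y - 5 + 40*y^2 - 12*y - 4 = 40*y^2 - 9*y - 10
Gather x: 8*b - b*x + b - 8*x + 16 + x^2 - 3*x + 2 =9*b + x^2 + x*(-b - 11) + 18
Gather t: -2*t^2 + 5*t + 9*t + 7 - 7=-2*t^2 + 14*t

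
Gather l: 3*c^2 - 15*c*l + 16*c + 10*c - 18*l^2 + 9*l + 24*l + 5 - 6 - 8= 3*c^2 + 26*c - 18*l^2 + l*(33 - 15*c) - 9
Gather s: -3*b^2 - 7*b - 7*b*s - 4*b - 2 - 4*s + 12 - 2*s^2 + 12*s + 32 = -3*b^2 - 11*b - 2*s^2 + s*(8 - 7*b) + 42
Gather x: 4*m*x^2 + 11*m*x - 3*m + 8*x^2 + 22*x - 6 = -3*m + x^2*(4*m + 8) + x*(11*m + 22) - 6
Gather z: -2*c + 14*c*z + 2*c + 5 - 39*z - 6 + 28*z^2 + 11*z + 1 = 28*z^2 + z*(14*c - 28)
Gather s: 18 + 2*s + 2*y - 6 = 2*s + 2*y + 12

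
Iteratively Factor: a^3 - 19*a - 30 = (a - 5)*(a^2 + 5*a + 6) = (a - 5)*(a + 2)*(a + 3)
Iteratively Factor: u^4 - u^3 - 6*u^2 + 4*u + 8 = (u + 1)*(u^3 - 2*u^2 - 4*u + 8) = (u - 2)*(u + 1)*(u^2 - 4) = (u - 2)*(u + 1)*(u + 2)*(u - 2)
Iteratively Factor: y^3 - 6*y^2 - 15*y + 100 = (y + 4)*(y^2 - 10*y + 25) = (y - 5)*(y + 4)*(y - 5)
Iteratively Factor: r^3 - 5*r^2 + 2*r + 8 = (r - 4)*(r^2 - r - 2) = (r - 4)*(r - 2)*(r + 1)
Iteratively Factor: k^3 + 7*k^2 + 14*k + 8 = (k + 2)*(k^2 + 5*k + 4) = (k + 1)*(k + 2)*(k + 4)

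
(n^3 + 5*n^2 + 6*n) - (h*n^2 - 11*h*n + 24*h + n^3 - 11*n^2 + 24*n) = -h*n^2 + 11*h*n - 24*h + 16*n^2 - 18*n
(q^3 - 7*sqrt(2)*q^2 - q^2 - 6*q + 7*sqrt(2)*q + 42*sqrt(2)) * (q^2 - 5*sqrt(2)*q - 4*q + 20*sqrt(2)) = q^5 - 12*sqrt(2)*q^4 - 5*q^4 + 68*q^3 + 60*sqrt(2)*q^3 - 326*q^2 + 24*sqrt(2)*q^2 - 288*sqrt(2)*q - 140*q + 1680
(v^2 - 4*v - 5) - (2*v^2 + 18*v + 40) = -v^2 - 22*v - 45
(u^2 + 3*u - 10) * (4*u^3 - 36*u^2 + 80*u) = 4*u^5 - 24*u^4 - 68*u^3 + 600*u^2 - 800*u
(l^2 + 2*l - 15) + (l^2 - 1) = 2*l^2 + 2*l - 16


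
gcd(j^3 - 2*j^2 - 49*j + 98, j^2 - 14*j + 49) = j - 7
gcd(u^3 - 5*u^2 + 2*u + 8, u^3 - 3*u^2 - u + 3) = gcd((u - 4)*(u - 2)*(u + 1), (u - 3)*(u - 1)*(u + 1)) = u + 1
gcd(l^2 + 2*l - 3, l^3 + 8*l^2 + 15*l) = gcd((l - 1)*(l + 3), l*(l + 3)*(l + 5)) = l + 3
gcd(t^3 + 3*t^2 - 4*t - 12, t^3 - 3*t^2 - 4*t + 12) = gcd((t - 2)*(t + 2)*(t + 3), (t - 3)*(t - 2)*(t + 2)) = t^2 - 4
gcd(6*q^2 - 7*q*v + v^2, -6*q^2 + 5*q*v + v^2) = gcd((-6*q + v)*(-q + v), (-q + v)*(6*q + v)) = q - v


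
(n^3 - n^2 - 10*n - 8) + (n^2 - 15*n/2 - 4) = n^3 - 35*n/2 - 12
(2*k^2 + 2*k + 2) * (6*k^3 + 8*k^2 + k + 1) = 12*k^5 + 28*k^4 + 30*k^3 + 20*k^2 + 4*k + 2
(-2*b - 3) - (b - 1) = -3*b - 2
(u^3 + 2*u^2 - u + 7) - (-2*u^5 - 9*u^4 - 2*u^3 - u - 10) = 2*u^5 + 9*u^4 + 3*u^3 + 2*u^2 + 17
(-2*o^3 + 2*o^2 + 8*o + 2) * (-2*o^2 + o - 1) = 4*o^5 - 6*o^4 - 12*o^3 + 2*o^2 - 6*o - 2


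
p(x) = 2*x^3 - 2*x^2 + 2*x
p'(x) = 6*x^2 - 4*x + 2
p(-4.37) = -213.84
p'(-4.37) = 134.06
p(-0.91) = -4.98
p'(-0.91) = 10.61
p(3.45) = 65.22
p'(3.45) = 59.62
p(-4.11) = -180.86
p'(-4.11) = 119.79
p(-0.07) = -0.15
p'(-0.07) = 2.31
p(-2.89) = -70.76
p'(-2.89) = 63.67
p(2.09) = 13.70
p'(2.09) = 19.85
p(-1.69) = -18.75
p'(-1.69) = 25.90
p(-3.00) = -78.00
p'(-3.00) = 68.00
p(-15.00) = -7230.00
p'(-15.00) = 1412.00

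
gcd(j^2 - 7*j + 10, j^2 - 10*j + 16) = j - 2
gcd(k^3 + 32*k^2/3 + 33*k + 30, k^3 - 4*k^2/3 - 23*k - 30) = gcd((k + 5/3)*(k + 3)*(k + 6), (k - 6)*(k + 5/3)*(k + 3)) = k^2 + 14*k/3 + 5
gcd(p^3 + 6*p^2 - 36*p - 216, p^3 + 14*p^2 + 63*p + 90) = p + 6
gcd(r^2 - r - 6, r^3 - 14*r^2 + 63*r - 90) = r - 3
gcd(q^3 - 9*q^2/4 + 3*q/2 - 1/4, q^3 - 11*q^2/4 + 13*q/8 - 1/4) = q - 1/4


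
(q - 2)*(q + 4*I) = q^2 - 2*q + 4*I*q - 8*I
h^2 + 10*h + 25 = (h + 5)^2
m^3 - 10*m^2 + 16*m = m*(m - 8)*(m - 2)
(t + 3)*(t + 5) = t^2 + 8*t + 15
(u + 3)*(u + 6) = u^2 + 9*u + 18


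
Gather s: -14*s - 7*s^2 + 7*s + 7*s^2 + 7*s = 0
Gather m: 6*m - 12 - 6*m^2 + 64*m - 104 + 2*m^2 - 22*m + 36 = -4*m^2 + 48*m - 80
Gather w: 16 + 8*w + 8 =8*w + 24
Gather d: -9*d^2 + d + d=-9*d^2 + 2*d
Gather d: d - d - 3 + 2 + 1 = 0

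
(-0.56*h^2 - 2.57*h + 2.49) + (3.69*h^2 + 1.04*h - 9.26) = 3.13*h^2 - 1.53*h - 6.77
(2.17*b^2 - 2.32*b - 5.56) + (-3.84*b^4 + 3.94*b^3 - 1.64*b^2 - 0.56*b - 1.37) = -3.84*b^4 + 3.94*b^3 + 0.53*b^2 - 2.88*b - 6.93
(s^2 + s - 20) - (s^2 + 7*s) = -6*s - 20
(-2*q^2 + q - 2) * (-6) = 12*q^2 - 6*q + 12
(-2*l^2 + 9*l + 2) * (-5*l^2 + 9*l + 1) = 10*l^4 - 63*l^3 + 69*l^2 + 27*l + 2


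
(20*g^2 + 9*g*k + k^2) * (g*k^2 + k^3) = 20*g^3*k^2 + 29*g^2*k^3 + 10*g*k^4 + k^5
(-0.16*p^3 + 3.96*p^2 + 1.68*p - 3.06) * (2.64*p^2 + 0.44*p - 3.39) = -0.4224*p^5 + 10.384*p^4 + 6.72*p^3 - 20.7636*p^2 - 7.0416*p + 10.3734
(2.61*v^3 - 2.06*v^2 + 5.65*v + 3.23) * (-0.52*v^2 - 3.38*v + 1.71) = -1.3572*v^5 - 7.7506*v^4 + 8.4879*v^3 - 24.2992*v^2 - 1.2559*v + 5.5233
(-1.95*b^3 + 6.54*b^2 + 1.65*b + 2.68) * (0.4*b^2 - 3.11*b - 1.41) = -0.78*b^5 + 8.6805*b^4 - 16.9299*b^3 - 13.2809*b^2 - 10.6613*b - 3.7788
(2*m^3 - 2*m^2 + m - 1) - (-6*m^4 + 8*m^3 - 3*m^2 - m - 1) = 6*m^4 - 6*m^3 + m^2 + 2*m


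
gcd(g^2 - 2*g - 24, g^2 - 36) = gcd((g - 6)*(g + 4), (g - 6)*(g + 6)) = g - 6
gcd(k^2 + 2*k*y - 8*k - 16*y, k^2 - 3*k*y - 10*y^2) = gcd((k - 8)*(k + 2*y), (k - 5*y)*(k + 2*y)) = k + 2*y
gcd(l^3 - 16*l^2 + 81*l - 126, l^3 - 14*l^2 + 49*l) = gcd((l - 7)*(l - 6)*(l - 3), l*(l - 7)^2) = l - 7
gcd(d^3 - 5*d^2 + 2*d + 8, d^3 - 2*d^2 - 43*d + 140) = d - 4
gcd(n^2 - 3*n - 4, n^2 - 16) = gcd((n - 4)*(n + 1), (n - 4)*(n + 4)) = n - 4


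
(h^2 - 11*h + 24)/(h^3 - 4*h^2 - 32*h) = (h - 3)/(h*(h + 4))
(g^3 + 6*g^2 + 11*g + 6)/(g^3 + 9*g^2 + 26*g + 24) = (g + 1)/(g + 4)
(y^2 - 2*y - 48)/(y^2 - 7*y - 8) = (y + 6)/(y + 1)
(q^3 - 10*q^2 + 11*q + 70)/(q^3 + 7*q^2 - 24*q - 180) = (q^2 - 5*q - 14)/(q^2 + 12*q + 36)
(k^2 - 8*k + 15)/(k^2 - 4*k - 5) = (k - 3)/(k + 1)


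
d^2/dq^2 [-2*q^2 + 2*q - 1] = -4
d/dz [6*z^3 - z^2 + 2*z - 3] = 18*z^2 - 2*z + 2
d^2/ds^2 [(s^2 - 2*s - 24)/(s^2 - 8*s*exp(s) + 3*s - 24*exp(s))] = 2*((2*(s - 1)*(8*s*exp(s) - 2*s + 32*exp(s) - 3) - (-s^2 + 2*s + 24)*(4*s*exp(s) + 20*exp(s) - 1))*(s^2 - 8*s*exp(s) + 3*s - 24*exp(s)) - (-s^2 + 2*s + 24)*(8*s*exp(s) - 2*s + 32*exp(s) - 3)^2 + (s^2 - 8*s*exp(s) + 3*s - 24*exp(s))^2)/(s^2 - 8*s*exp(s) + 3*s - 24*exp(s))^3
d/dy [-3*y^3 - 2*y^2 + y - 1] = -9*y^2 - 4*y + 1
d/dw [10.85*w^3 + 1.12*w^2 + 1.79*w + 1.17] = 32.55*w^2 + 2.24*w + 1.79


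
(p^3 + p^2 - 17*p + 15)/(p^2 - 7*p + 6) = (p^2 + 2*p - 15)/(p - 6)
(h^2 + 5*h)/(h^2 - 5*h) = (h + 5)/(h - 5)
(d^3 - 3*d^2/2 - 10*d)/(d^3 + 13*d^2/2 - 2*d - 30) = d*(d - 4)/(d^2 + 4*d - 12)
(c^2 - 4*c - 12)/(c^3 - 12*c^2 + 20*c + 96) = 1/(c - 8)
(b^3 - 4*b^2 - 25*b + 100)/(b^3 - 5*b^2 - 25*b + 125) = (b - 4)/(b - 5)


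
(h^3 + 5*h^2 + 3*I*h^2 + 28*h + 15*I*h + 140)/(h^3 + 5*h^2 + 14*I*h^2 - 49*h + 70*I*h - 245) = (h - 4*I)/(h + 7*I)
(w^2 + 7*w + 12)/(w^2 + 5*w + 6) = (w + 4)/(w + 2)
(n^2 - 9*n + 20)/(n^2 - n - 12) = (n - 5)/(n + 3)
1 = 1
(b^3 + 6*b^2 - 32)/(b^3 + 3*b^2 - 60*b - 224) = (b^2 + 2*b - 8)/(b^2 - b - 56)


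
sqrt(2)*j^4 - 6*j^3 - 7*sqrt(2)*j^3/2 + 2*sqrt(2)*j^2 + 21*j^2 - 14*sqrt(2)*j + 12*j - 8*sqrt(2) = (j - 4)*(j - 2*sqrt(2))*(j - sqrt(2))*(sqrt(2)*j + sqrt(2)/2)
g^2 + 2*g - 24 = (g - 4)*(g + 6)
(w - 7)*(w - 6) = w^2 - 13*w + 42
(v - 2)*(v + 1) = v^2 - v - 2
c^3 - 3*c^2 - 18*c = c*(c - 6)*(c + 3)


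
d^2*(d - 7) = d^3 - 7*d^2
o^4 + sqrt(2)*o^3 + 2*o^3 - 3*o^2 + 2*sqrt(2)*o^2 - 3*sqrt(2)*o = o*(o - 1)*(o + 3)*(o + sqrt(2))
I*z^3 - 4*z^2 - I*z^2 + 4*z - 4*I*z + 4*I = (z + 2*I)^2*(I*z - I)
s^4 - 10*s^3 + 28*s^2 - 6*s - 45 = (s - 5)*(s - 3)^2*(s + 1)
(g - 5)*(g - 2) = g^2 - 7*g + 10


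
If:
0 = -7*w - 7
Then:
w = -1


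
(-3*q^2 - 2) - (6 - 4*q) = -3*q^2 + 4*q - 8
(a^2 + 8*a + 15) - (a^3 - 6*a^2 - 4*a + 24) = -a^3 + 7*a^2 + 12*a - 9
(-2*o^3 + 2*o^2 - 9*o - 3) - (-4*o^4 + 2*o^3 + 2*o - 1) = 4*o^4 - 4*o^3 + 2*o^2 - 11*o - 2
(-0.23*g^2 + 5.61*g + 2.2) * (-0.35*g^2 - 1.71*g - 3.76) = 0.0805*g^4 - 1.5702*g^3 - 9.4983*g^2 - 24.8556*g - 8.272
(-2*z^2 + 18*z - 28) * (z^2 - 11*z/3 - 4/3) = -2*z^4 + 76*z^3/3 - 274*z^2/3 + 236*z/3 + 112/3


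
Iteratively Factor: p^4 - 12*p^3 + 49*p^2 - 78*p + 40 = (p - 2)*(p^3 - 10*p^2 + 29*p - 20) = (p - 4)*(p - 2)*(p^2 - 6*p + 5) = (p - 4)*(p - 2)*(p - 1)*(p - 5)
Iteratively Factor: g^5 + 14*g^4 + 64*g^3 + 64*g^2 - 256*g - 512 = (g + 4)*(g^4 + 10*g^3 + 24*g^2 - 32*g - 128) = (g + 4)^2*(g^3 + 6*g^2 - 32) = (g + 4)^3*(g^2 + 2*g - 8) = (g - 2)*(g + 4)^3*(g + 4)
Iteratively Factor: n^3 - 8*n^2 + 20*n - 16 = (n - 2)*(n^2 - 6*n + 8) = (n - 2)^2*(n - 4)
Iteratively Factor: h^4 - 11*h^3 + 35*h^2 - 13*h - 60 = (h - 5)*(h^3 - 6*h^2 + 5*h + 12) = (h - 5)*(h - 4)*(h^2 - 2*h - 3) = (h - 5)*(h - 4)*(h + 1)*(h - 3)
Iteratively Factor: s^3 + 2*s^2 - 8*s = (s + 4)*(s^2 - 2*s) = (s - 2)*(s + 4)*(s)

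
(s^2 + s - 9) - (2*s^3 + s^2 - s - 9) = -2*s^3 + 2*s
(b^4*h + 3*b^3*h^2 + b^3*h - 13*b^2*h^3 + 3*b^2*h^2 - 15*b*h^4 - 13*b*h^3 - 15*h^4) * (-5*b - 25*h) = -5*b^5*h - 40*b^4*h^2 - 5*b^4*h - 10*b^3*h^3 - 40*b^3*h^2 + 400*b^2*h^4 - 10*b^2*h^3 + 375*b*h^5 + 400*b*h^4 + 375*h^5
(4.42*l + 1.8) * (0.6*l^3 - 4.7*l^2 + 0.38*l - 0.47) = 2.652*l^4 - 19.694*l^3 - 6.7804*l^2 - 1.3934*l - 0.846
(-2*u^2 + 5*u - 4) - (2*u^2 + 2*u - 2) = -4*u^2 + 3*u - 2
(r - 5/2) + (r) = 2*r - 5/2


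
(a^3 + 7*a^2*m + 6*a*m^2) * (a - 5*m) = a^4 + 2*a^3*m - 29*a^2*m^2 - 30*a*m^3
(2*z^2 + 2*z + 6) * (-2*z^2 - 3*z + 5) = -4*z^4 - 10*z^3 - 8*z^2 - 8*z + 30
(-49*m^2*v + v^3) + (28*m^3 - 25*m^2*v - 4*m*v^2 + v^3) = 28*m^3 - 74*m^2*v - 4*m*v^2 + 2*v^3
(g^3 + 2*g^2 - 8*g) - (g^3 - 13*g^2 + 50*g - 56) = 15*g^2 - 58*g + 56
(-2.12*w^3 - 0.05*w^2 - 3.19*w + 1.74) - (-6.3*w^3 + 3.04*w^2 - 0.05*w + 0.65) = 4.18*w^3 - 3.09*w^2 - 3.14*w + 1.09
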